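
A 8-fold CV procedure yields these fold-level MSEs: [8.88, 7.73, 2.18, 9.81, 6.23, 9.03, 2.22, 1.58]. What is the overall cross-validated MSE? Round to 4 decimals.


Add all fold MSEs: 47.6600.
Divide by k = 8: 47.6600/8 = 5.9575.

5.9575


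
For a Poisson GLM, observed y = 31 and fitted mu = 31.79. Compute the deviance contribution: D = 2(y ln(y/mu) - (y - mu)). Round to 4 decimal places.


y/mu = 31/31.79 = 0.975149 (approx.), and ln(31/31.79) = -0.025165.
y * ln(y/mu) = 31 * -0.025165 = -0.780115.
y - mu = -0.79.
D = 2 * (-0.780115 - -0.79) = 0.019770, which rounds to 0.0198.

0.0198


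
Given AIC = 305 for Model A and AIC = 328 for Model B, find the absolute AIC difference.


Absolute difference = |305 - 328| = 23.
The model with lower AIC (A) is preferred.

23


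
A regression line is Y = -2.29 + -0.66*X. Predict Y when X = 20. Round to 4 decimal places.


Plug X = 20 into Y = -2.29 + -0.66*X:
Y = -2.29 + -13.2000 = -15.4900.

-15.4900


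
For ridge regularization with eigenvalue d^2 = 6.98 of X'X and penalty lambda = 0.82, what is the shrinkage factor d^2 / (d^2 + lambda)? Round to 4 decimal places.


Compute the denominator: 6.98 + 0.82 = 7.8000.
Shrinkage factor = 6.98 / 7.8000 = 0.8949.

0.8949


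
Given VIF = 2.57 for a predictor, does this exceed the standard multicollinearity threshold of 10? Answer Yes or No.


Compare VIF = 2.57 to the threshold of 10.
2.57 < 10, so the answer is No.

No


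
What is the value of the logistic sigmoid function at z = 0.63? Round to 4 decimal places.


Compute exp(-0.6300) = 0.5326.
Sigmoid = 1 / (1 + 0.5326) = 1 / 1.5326 = 0.6525.

0.6525


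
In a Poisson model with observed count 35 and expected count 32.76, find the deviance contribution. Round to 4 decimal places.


Compute y*ln(y/mu) = 35*ln(35/32.76) = 35*0.066140 = 2.314900.
y - mu = 2.24.
D = 2*(2.314900 - (2.24)) = 0.149800, which rounds to 0.1498.

0.1498


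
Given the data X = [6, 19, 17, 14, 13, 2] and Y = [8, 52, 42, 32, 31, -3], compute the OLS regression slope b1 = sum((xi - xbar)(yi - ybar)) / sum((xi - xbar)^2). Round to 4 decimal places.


First compute the means: xbar = 11.8333, ybar = 27.0000.
Then S_xx = sum((xi - xbar)^2) = 214.8333.
S_xy = sum((xi - xbar)(yi - ybar)) = 678.0000.
b1 = S_xy / S_xx = 678.0000 / 214.8333 = 3.1559.

3.1559


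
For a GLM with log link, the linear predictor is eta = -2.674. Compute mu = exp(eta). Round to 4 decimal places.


mu = exp(eta) = exp(-2.674).
= 0.0690.

0.0690


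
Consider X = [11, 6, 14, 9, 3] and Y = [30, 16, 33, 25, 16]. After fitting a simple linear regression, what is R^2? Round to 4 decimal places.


After computing the OLS fit (b0=8.8443, b1=1.7623):
SSres = 18.6639, SStot = 246.0000.
R^2 = 1 - 18.6639/246.0000 = 0.9241.

0.9241


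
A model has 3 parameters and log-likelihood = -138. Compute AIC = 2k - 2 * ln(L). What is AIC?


AIC = 2*3 - 2*(-138).
= 6 + 276 = 282.

282


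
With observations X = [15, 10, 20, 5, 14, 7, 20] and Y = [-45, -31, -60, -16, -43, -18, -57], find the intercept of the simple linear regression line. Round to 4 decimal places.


The slope is b1 = -2.9387.
Sample means are xbar = 13.0000 and ybar = -38.5714.
Intercept: b0 = -38.5714 - (-2.9387)(13.0000) = -0.3686.

-0.3686


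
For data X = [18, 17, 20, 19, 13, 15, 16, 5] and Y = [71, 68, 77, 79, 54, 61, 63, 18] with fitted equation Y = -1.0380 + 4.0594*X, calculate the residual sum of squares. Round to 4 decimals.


Predicted values from Y = -1.0380 + 4.0594*X.
Residuals: [-1.0312, 0.0282, -3.1500, 2.9094, 2.2658, 1.1470, -0.9124, -1.2590].
SSres = 28.3183.

28.3183


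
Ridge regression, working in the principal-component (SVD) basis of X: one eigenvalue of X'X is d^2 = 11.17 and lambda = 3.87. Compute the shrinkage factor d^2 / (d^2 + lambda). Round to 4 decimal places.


Compute the denominator: 11.17 + 3.87 = 15.0400.
Shrinkage factor = 11.17 / 15.0400 = 0.7427.

0.7427


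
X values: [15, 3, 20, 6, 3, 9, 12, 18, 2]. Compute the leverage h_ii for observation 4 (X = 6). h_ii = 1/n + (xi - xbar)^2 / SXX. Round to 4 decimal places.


Mean of X: xbar = 9.7778.
SXX = 371.5556.
For X = 6: h = 1/9 + (6 - 9.7778)^2/371.5556 = 0.1495.

0.1495


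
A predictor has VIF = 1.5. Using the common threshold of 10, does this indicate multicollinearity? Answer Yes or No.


The threshold is 10.
VIF = 1.5 is < 10.
Multicollinearity indication: No.

No


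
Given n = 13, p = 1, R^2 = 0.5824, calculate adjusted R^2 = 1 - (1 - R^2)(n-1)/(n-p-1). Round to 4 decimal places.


Using the formula:
(1 - 0.5824) = 0.4176.
Multiply by 12/11: 0.4176 * 12 = 5.0112, then 5.0112 / 11 = 0.4556.
Adj R^2 = 1 - 0.4556 = 0.5444.

0.5444


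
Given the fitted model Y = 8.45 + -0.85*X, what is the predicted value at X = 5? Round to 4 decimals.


Substitute X = 5 into the equation:
Y = 8.45 + -0.85 * 5 = 8.45 + -4.2500 = 4.2000.

4.2000


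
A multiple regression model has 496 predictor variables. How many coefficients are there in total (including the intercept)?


Including the intercept, the model has 496 predictor coefficients + 1 intercept.
Total = 497.

497


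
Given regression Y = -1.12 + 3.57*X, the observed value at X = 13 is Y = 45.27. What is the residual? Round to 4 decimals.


Fitted value at X = 13 is yhat = -1.12 + 3.57*13 = 45.2900.
Residual = 45.27 - 45.2900 = -0.0200.

-0.0200


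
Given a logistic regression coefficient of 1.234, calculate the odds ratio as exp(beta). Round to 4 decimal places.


Odds ratio = exp(beta) = exp(1.234).
= 3.4349.

3.4349


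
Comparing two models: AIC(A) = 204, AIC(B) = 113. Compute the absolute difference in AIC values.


|AIC_A - AIC_B| = |204 - 113| = 91.
Model B is preferred (lower AIC).

91


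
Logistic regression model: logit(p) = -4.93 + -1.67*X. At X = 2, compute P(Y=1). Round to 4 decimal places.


Linear predictor: z = -4.93 + -1.67 * 2 = -8.2700.
P = 1/(1 + exp(8.2700)) = 1/(1 + 3904.9490) = 0.0003.

0.0003


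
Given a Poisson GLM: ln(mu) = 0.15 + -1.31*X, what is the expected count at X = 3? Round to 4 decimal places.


Linear predictor: eta = 0.15 + (-1.31)(3) = -3.7800.
Expected count: mu = exp(-3.7800) = 0.0228.

0.0228


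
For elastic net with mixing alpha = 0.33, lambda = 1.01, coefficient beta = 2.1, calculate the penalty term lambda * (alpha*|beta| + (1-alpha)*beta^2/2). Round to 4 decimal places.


L1 component = 0.33 * |2.1| = 0.6930.
L2 component = 0.67 * 2.1^2 / 2 = 1.4774.
Penalty = 1.01 * (0.6930 + 1.4774) = 1.01 * 2.1704 = 2.1921.

2.1921


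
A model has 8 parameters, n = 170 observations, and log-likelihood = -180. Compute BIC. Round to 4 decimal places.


k * ln(n) = 8 * ln(170) = 8 * 5.135798 = 41.086384.
-2 * loglik = -2 * (-180) = 360.
BIC = 41.086384 + 360 = 401.086384, which rounds to 401.0864.

401.0864


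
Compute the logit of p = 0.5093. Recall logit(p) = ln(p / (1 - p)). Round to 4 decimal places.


The odds are p/(1-p) = 0.5093 / 0.4907 = 1.0379.
logit(p) = ln(1.0379) = 0.0372.

0.0372


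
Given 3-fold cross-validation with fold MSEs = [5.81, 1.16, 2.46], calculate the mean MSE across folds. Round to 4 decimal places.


Total MSE across folds = 9.4300.
CV-MSE = 9.4300/3 = 3.1433.

3.1433


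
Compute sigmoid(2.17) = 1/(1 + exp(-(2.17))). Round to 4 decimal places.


exp(-2.1700) = 0.1142.
1 + exp(-z) = 1.1142.
sigmoid = 1/1.1142 = 0.8975.

0.8975


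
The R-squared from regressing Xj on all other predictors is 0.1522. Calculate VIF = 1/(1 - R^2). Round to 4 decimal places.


Denominator: 1 - 0.1522 = 0.8478.
VIF = 1 / 0.8478 = 1.1795.

1.1795


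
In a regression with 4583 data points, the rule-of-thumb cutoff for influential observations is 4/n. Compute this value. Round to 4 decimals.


The threshold is 4/n.
4/4583 = 0.0009.

0.0009


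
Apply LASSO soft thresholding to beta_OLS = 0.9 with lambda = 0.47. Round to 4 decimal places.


|beta_OLS| = 0.9.
lambda = 0.47.
Since |beta| > lambda, coefficient = sign(beta)*(|beta| - lambda) = 0.4300.
Result = 0.4300.

0.4300


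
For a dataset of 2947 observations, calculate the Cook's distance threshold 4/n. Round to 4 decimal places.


Using the rule of thumb:
Threshold = 4 / 2947 = 0.0014.

0.0014


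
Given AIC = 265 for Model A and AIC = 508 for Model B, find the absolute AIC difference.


|AIC_A - AIC_B| = |265 - 508| = 243.
Model A is preferred (lower AIC).

243


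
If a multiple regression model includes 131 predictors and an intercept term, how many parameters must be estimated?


Including the intercept, the model has 131 predictor coefficients + 1 intercept.
Total = 132.

132


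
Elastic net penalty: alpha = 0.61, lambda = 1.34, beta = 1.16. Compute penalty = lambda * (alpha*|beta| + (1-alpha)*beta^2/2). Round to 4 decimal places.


alpha * |beta| = 0.61 * 1.16 = 0.7076.
(1-alpha) * beta^2/2 = 0.39 * 1.3456/2 = 0.2624.
Total = 1.34 * (0.7076 + 0.2624) = 1.2998.

1.2998


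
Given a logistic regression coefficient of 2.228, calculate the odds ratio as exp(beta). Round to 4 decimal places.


exp(2.228) = 9.2813.
So the odds ratio is 9.2813.

9.2813


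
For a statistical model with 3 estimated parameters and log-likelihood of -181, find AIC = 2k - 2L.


AIC = 2k - 2*loglik = 2(3) - 2(-181).
= 6 + 362 = 368.

368


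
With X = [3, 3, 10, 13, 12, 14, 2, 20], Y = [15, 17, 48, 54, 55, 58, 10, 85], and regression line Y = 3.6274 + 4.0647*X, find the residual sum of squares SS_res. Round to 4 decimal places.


Predicted values from Y = 3.6274 + 4.0647*X.
Residuals: [-0.8215, 1.1785, 3.7256, -2.4685, 2.5962, -2.5332, -1.7568, 0.0786].
SSres = 38.2872.

38.2872


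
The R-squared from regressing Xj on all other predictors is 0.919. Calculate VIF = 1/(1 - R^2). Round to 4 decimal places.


Using VIF = 1/(1 - R^2_j):
1 - 0.919 = 0.081.
VIF = 12.3457.

12.3457


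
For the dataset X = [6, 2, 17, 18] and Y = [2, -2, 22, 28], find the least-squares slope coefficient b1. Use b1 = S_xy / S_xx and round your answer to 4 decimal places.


Calculate xbar = 10.7500, ybar = 12.5000.
S_xx = 190.7500, S_xy = 348.5000.
Using b1 = S_xy / S_xx = 348.5000 / 190.7500, we get b1 = 1.8270.

1.8270


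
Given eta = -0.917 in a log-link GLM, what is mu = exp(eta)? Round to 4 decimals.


mu = exp(eta) = exp(-0.917).
= 0.3997.

0.3997


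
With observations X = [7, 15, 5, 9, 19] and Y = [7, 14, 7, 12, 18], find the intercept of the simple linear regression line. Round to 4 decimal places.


First find the slope: b1 = 0.7794.
Means: xbar = 11.0000, ybar = 11.6000.
b0 = ybar - b1 * xbar = 11.6000 - 0.7794 * 11.0000 = 3.0265.

3.0265


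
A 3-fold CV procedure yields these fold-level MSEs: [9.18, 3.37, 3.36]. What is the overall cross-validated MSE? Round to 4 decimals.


Add all fold MSEs: 15.9100.
Divide by k = 3: 15.9100/3 = 5.3033.

5.3033


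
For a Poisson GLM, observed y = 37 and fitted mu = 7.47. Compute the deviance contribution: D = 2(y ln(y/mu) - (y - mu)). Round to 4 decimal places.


y/mu = 37/7.47 = 4.953146 (approx.), and ln(37/7.47) = 1.600023.
y * ln(y/mu) = 37 * 1.600023 = 59.200851.
y - mu = 29.53.
D = 2 * (59.200851 - 29.53) = 59.341702, which rounds to 59.3417.

59.3417


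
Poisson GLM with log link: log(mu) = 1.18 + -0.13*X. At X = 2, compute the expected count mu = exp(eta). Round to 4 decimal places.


Compute eta = 1.18 + -0.13 * 2 = 0.9200.
Apply inverse link: mu = e^0.9200 = 2.5093.

2.5093


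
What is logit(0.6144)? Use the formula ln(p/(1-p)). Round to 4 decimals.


1 - p = 0.3856.
p/(1-p) = 1.5934.
logit = ln(1.5934) = 0.4658.

0.4658


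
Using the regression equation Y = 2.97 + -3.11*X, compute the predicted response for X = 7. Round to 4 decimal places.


Substitute X = 7 into the equation:
Y = 2.97 + -3.11 * 7 = 2.97 + -21.7700 = -18.8000.

-18.8000


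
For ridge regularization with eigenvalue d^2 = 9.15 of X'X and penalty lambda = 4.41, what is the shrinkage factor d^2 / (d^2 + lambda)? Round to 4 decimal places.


Denominator = d^2 + lambda = 9.15 + 4.41 = 13.5600.
Shrinkage = 9.15 / 13.5600 = 0.6748.

0.6748


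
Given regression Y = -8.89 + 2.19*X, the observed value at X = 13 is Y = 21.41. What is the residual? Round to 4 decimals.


Compute yhat = -8.89 + (2.19)(13) = 19.5800.
Residual = actual - predicted = 21.41 - 19.5800 = 1.8300.

1.8300


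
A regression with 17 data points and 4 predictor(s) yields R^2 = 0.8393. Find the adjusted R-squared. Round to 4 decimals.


Using the formula:
(1 - 0.8393) = 0.1607.
Multiply by 16/12: 0.1607 * 16 = 2.5712, then 2.5712 / 12 = 0.2143.
Adj R^2 = 1 - 0.2143 = 0.7857.

0.7857


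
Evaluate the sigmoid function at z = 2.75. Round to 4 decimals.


Compute exp(-2.7500) = 0.0639.
Sigmoid = 1 / (1 + 0.0639) = 1 / 1.0639 = 0.9399.

0.9399


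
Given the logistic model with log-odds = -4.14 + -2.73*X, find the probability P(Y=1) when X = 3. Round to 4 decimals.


z = -4.14 + -2.73 * 3 = -12.3300.
Sigmoid: P = 1 / (1 + exp(12.3300)) = 0.0000.

0.0000


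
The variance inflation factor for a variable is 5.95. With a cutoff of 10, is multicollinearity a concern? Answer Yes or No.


The threshold is 10.
VIF = 5.95 is < 10.
Multicollinearity indication: No.

No


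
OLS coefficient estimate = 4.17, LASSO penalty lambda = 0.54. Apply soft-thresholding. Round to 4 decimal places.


Absolute value: |4.17| = 4.17.
Compare to lambda = 0.54.
Since |beta| > lambda, coefficient = sign(beta)*(|beta| - lambda) = 3.6300.

3.6300


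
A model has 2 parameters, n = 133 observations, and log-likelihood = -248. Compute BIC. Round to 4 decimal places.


ln(133) = 4.890349.
k * ln(n) = 2 * 4.890349 = 9.780698.
-2L = 496.
BIC = 9.780698 + 496 = 505.780698, which rounds to 505.7807.

505.7807


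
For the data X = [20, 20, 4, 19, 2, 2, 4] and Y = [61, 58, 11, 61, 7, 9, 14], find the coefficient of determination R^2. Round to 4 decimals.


After computing the OLS fit (b0=1.4201, b1=2.9727):
SSres = 26.4979, SStot = 4275.7143.
R^2 = 1 - 26.4979/4275.7143 = 0.9938.

0.9938


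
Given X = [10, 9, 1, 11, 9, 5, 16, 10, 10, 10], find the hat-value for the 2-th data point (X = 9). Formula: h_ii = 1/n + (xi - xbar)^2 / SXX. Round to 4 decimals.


Compute xbar = 9.1000 with n = 10 observations.
SXX = 136.9000.
Leverage = 1/10 + (9 - 9.1000)^2/136.9000 = 0.1001.

0.1001


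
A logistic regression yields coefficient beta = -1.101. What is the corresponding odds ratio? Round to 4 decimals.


exp(-1.101) = 0.3325.
So the odds ratio is 0.3325.

0.3325


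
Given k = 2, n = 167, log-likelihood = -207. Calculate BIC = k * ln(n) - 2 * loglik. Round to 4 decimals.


Compute k*ln(n) = 2*ln(167) = 2*5.117994 = 10.235988.
Then -2*loglik = 414.
BIC = 10.235988 + 414 = 424.235988, which rounds to 424.2360.

424.2360


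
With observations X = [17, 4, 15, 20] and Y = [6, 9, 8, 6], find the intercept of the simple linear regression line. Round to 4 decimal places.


The slope is b1 = -0.1918.
Sample means are xbar = 14.0000 and ybar = 7.2500.
Intercept: b0 = 7.2500 - (-0.1918)(14.0000) = 9.9349.

9.9349


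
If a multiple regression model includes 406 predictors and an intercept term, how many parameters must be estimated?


Each predictor gets one coefficient, plus one intercept.
Total parameters = 406 + 1 = 407.

407


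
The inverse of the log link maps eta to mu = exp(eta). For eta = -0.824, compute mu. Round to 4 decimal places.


mu = exp(eta) = exp(-0.824).
= 0.4387.

0.4387


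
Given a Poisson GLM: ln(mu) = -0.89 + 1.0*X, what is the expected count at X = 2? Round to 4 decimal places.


Compute eta = -0.89 + 1.0 * 2 = 1.1100.
Apply inverse link: mu = e^1.1100 = 3.0344.

3.0344


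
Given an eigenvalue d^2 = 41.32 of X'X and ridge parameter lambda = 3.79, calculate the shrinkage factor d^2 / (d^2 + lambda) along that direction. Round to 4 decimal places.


d^2 + lambda = 41.32 + 3.79 = 45.1100.
Shrinkage factor = 41.32/45.1100 = 0.9160.

0.9160


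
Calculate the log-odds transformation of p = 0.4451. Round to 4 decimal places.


The odds are p/(1-p) = 0.4451 / 0.5549 = 0.8021.
logit(p) = ln(0.8021) = -0.2205.

-0.2205


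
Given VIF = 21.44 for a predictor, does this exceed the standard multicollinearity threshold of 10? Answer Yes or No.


Compare VIF = 21.44 to the threshold of 10.
21.44 >= 10, so the answer is Yes.

Yes


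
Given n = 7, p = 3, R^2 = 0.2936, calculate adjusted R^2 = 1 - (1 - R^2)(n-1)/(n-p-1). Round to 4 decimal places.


Plug in: Adj R^2 = 1 - (1 - 0.2936) * 6/3.
= 1 - 0.7064 * 6/3
= 1 - 4.2384 / 3
= 1 - 1.4128 = -0.4128.

-0.4128


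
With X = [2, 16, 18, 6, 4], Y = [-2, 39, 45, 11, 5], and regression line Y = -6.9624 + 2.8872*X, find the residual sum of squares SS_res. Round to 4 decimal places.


Compute predicted values, then residuals = yi - yhat_i.
Residuals: [-0.8120, -0.2328, -0.0072, 0.6392, 0.4136].
SSres = sum(residual^2) = 1.2932.

1.2932


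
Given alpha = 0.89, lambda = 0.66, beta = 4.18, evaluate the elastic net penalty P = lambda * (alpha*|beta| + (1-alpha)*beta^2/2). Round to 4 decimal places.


L1 component = 0.89 * |4.18| = 3.7202.
L2 component = 0.11 * 4.18^2 / 2 = 0.9610.
Penalty = 0.66 * (3.7202 + 0.9610) = 0.66 * 4.6812 = 3.0896.

3.0896


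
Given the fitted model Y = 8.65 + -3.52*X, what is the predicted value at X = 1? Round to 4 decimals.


Substitute X = 1 into the equation:
Y = 8.65 + -3.52 * 1 = 8.65 + -3.5200 = 5.1300.

5.1300


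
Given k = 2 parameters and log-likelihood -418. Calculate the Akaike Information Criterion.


AIC = 2k - 2*loglik = 2(2) - 2(-418).
= 4 + 836 = 840.

840


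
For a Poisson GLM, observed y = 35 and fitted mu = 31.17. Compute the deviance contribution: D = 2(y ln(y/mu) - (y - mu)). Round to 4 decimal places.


y/mu = 35/31.17 = 1.122875 (approx.), and ln(35/31.17) = 0.115892.
y * ln(y/mu) = 35 * 0.115892 = 4.056220.
y - mu = 3.83.
D = 2 * (4.056220 - 3.83) = 0.452440, which rounds to 0.4524.

0.4524


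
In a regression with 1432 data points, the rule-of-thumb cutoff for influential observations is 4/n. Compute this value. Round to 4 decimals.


The threshold is 4/n.
4/1432 = 0.0028.

0.0028


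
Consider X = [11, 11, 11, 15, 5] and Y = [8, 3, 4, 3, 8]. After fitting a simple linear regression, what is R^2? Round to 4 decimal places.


Fit the OLS line: b0 = 10.5000, b1 = -0.5000.
SSres = 14.0000.
SStot = 26.8000.
R^2 = 1 - 14.0000/26.8000 = 0.4776.

0.4776


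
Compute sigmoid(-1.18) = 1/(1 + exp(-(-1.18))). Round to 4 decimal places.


First, exp(1.1800) = 3.2544.
Then sigma(z) = 1/(1 + 3.2544) = 0.2351.

0.2351


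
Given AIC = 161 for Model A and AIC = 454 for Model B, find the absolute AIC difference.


Compute |161 - 454| = 293.
Model A has the smaller AIC.

293


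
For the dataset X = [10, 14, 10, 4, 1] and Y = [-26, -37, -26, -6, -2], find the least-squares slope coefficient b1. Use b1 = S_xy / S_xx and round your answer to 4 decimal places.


First compute the means: xbar = 7.8000, ybar = -19.4000.
Then S_xx = sum((xi - xbar)^2) = 108.8000.
S_xy = sum((xi - xbar)(yi - ybar)) = -307.4000.
b1 = S_xy / S_xx = -307.4000 / 108.8000 = -2.8254.

-2.8254


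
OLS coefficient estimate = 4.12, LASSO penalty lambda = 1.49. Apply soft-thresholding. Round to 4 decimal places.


Check: |4.12| = 4.12 vs lambda = 1.49.
Since |beta| > lambda, coefficient = sign(beta)*(|beta| - lambda) = 2.6300.
Soft-thresholded coefficient = 2.6300.

2.6300


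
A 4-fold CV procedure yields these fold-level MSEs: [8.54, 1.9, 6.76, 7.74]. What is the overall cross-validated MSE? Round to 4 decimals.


Total MSE across folds = 24.9400.
CV-MSE = 24.9400/4 = 6.2350.

6.2350


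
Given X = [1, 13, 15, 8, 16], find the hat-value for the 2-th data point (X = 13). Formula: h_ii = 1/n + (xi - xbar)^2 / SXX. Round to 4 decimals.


Compute xbar = 10.6000 with n = 5 observations.
SXX = 153.2000.
Leverage = 1/5 + (13 - 10.6000)^2/153.2000 = 0.2376.

0.2376


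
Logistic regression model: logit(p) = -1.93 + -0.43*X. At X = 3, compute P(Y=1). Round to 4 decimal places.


Linear predictor: z = -1.93 + -0.43 * 3 = -3.2200.
P = 1/(1 + exp(3.2200)) = 1/(1 + 25.0281) = 0.0384.

0.0384


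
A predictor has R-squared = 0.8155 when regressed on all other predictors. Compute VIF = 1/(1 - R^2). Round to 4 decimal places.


Denominator: 1 - 0.8155 = 0.1845.
VIF = 1 / 0.1845 = 5.4201.

5.4201


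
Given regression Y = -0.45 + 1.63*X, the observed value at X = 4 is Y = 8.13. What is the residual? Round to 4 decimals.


Predicted = -0.45 + 1.63 * 4 = 6.0700.
Residual = 8.13 - 6.0700 = 2.0600.

2.0600


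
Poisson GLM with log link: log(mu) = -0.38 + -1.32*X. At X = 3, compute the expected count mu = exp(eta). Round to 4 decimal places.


eta = -0.38 + -1.32 * 3 = -4.3400.
mu = exp(-4.3400) = 0.0130.

0.0130


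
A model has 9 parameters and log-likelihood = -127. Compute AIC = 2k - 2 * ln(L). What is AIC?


Compute:
2k = 2*9 = 18.
-2*loglik = -2*(-127) = 254.
AIC = 18 + 254 = 272.

272


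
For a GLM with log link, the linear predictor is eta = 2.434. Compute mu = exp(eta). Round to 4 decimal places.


The inverse log link gives:
mu = exp(2.434) = 11.4044.

11.4044


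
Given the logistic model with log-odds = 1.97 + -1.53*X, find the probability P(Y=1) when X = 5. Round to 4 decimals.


z = 1.97 + -1.53 * 5 = -5.6800.
Sigmoid: P = 1 / (1 + exp(5.6800)) = 0.0034.

0.0034


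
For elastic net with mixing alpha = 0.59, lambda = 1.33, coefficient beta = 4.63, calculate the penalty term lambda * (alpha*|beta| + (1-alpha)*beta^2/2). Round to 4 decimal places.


Compute:
L1 = 0.59 * 4.63 = 2.7317.
L2 = 0.41 * 4.63^2 / 2 = 4.3946.
Penalty = 1.33 * (2.7317 + 4.3946) = 9.4779.

9.4779


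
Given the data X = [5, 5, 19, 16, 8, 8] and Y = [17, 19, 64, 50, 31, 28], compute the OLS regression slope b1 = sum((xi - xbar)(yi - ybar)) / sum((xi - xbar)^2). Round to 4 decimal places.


The sample means are xbar = 10.1667 and ybar = 34.8333.
Compute S_xx = 174.8333 and S_xy = 543.1667.
Slope b1 = S_xy / S_xx = 543.1667 / 174.8333 = 3.1068.

3.1068


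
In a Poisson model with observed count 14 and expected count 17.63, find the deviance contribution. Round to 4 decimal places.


Compute y*ln(y/mu) = 14*ln(14/17.63) = 14*-0.230545 = -3.227630.
y - mu = -3.63.
D = 2*(-3.227630 - (-3.63)) = 0.804740, which rounds to 0.8047.

0.8047


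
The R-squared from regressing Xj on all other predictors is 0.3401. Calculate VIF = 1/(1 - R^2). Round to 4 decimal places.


Denominator: 1 - 0.3401 = 0.6599.
VIF = 1 / 0.6599 = 1.5154.

1.5154


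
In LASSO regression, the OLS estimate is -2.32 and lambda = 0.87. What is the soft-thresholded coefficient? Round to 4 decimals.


|beta_OLS| = 2.32.
lambda = 0.87.
Since |beta| > lambda, coefficient = sign(beta)*(|beta| - lambda) = -1.4500.
Result = -1.4500.

-1.4500


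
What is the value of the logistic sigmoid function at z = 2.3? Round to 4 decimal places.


exp(-2.3000) = 0.1003.
1 + exp(-z) = 1.1003.
sigmoid = 1/1.1003 = 0.9089.

0.9089


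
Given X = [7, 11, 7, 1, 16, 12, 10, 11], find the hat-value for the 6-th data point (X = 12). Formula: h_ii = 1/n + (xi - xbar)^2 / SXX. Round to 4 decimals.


Compute xbar = 9.3750 with n = 8 observations.
SXX = 137.8750.
Leverage = 1/8 + (12 - 9.3750)^2/137.8750 = 0.1750.

0.1750


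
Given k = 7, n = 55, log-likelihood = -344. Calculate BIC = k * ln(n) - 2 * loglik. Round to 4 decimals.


k * ln(n) = 7 * ln(55) = 7 * 4.007333 = 28.051331.
-2 * loglik = -2 * (-344) = 688.
BIC = 28.051331 + 688 = 716.051331, which rounds to 716.0513.

716.0513


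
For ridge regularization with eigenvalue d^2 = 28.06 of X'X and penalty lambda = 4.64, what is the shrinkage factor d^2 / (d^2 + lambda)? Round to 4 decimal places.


d^2 + lambda = 28.06 + 4.64 = 32.7000.
Shrinkage factor = 28.06/32.7000 = 0.8581.

0.8581


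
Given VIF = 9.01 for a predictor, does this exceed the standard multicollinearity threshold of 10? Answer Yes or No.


Check: VIF = 9.01 vs threshold = 10.
Since 9.01 < 10, the answer is No.

No


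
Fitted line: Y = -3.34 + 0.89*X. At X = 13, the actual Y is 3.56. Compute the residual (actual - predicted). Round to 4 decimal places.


Compute yhat = -3.34 + (0.89)(13) = 8.2300.
Residual = actual - predicted = 3.56 - 8.2300 = -4.6700.

-4.6700


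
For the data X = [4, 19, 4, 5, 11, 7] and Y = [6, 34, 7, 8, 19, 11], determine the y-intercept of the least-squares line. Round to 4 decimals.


The slope is b1 = 1.8424.
Sample means are xbar = 8.3333 and ybar = 14.1667.
Intercept: b0 = 14.1667 - (1.8424)(8.3333) = -1.1868.

-1.1868


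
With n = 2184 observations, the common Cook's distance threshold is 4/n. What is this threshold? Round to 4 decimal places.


The threshold is 4/n.
4/2184 = 0.0018.

0.0018


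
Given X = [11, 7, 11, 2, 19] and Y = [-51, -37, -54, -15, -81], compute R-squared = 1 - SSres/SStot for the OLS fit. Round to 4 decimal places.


After computing the OLS fit (b0=-8.9462, b1=-3.8654):
SSres = 12.3731, SStot = 2343.2000.
R^2 = 1 - 12.3731/2343.2000 = 0.9947.

0.9947


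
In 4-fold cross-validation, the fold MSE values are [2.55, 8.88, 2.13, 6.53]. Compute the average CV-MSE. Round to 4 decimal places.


Sum of fold MSEs = 20.0900.
Average = 20.0900 / 4 = 5.0225.

5.0225


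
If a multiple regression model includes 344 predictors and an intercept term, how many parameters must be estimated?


Each predictor gets one coefficient, plus one intercept.
Total parameters = 344 + 1 = 345.

345


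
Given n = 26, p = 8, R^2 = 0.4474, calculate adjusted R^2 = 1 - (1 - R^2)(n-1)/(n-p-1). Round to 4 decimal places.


Plug in: Adj R^2 = 1 - (1 - 0.4474) * 25/17.
= 1 - 0.5526 * 25/17
= 1 - 13.8150 / 17
= 1 - 0.8126 = 0.1874.

0.1874


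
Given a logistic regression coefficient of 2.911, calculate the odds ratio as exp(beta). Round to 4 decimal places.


The odds ratio is computed as:
OR = e^(2.911) = 18.3752.

18.3752


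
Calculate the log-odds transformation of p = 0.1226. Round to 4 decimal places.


1 - p = 0.8774.
p/(1-p) = 0.1397.
logit = ln(0.1397) = -1.9680.

-1.9680


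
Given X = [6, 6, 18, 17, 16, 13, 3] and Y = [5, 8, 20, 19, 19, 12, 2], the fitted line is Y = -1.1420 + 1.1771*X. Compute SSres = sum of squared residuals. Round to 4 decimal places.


For each point, residual = actual - predicted.
Residuals: [-0.9206, 2.0794, -0.0458, 0.1313, 1.3084, -2.1603, -0.3893].
Sum of squared residuals = 11.7211.

11.7211


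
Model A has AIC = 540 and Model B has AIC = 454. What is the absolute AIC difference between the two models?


Absolute difference = |540 - 454| = 86.
The model with lower AIC (B) is preferred.

86


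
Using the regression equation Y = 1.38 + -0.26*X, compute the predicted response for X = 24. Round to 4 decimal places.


Predicted value:
Y = 1.38 + (-0.26)(24) = 1.38 + -6.2400 = -4.8600.

-4.8600


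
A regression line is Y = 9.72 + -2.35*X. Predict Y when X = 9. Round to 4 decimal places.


Substitute X = 9 into the equation:
Y = 9.72 + -2.35 * 9 = 9.72 + -21.1500 = -11.4300.

-11.4300


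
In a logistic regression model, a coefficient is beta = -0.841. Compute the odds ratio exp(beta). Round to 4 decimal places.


The odds ratio is computed as:
OR = e^(-0.841) = 0.4313.

0.4313


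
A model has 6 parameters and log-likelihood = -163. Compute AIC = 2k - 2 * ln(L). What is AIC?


AIC = 2k - 2*loglik = 2(6) - 2(-163).
= 12 + 326 = 338.

338


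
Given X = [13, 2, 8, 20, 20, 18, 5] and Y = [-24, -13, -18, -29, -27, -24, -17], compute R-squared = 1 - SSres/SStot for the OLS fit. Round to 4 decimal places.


The fitted line is Y = -12.3322 + -0.7637*X.
SSres = 11.3135, SStot = 203.4286.
R^2 = 1 - SSres/SStot = 0.9444.

0.9444


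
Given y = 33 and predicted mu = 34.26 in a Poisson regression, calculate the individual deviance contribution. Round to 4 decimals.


y/mu = 33/34.26 = 0.963222 (approx.), and ln(33/34.26) = -0.037471.
y * ln(y/mu) = 33 * -0.037471 = -1.236543.
y - mu = -1.26.
D = 2 * (-1.236543 - -1.26) = 0.046914, which rounds to 0.0469.

0.0469


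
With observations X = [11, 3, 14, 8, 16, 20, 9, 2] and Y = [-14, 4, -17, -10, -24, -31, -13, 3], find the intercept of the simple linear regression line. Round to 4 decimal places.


First find the slope: b1 = -1.9148.
Means: xbar = 10.3750, ybar = -12.7500.
b0 = ybar - b1 * xbar = -12.7500 - -1.9148 * 10.3750 = 7.1158.

7.1158


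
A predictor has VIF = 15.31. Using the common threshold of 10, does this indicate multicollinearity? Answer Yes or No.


The threshold is 10.
VIF = 15.31 is >= 10.
Multicollinearity indication: Yes.

Yes


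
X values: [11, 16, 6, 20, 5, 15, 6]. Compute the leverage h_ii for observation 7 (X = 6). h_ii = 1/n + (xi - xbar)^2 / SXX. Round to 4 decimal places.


Compute xbar = 11.2857 with n = 7 observations.
SXX = 207.4286.
Leverage = 1/7 + (6 - 11.2857)^2/207.4286 = 0.2775.

0.2775


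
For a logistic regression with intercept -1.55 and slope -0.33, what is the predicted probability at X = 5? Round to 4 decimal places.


z = -1.55 + -0.33 * 5 = -3.2000.
Sigmoid: P = 1 / (1 + exp(3.2000)) = 0.0392.

0.0392


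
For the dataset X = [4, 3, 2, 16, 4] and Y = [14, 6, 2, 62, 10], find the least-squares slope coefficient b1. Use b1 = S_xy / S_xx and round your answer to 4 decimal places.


Calculate xbar = 5.8000, ybar = 18.8000.
S_xx = 132.8000, S_xy = 564.8000.
Using b1 = S_xy / S_xx = 564.8000 / 132.8000, we get b1 = 4.2530.

4.2530


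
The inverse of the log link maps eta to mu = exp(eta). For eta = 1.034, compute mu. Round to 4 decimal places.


Apply the inverse link:
mu = e^1.034 = 2.8123.

2.8123


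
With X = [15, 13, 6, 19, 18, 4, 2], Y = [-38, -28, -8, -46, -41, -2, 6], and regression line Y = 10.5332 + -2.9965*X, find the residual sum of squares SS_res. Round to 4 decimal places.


For each point, residual = actual - predicted.
Residuals: [-3.5857, 0.4213, -0.5542, 0.4003, 2.4038, -0.5472, 1.4598].
Sum of squared residuals = 21.7108.

21.7108


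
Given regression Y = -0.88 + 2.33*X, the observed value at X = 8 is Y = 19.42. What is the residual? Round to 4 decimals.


Predicted = -0.88 + 2.33 * 8 = 17.7600.
Residual = 19.42 - 17.7600 = 1.6600.

1.6600


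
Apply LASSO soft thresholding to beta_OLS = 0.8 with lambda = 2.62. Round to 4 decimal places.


|beta_OLS| = 0.8.
lambda = 2.62.
Since |beta| <= lambda, the coefficient is set to 0.
Result = 0.0000.

0.0000


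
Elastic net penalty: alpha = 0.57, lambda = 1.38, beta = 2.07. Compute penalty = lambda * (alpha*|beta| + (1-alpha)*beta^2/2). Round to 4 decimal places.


Compute:
L1 = 0.57 * 2.07 = 1.1799.
L2 = 0.43 * 2.07^2 / 2 = 0.9213.
Penalty = 1.38 * (1.1799 + 0.9213) = 2.8996.

2.8996


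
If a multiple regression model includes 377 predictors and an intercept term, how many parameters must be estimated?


Each predictor gets one coefficient, plus one intercept.
Total parameters = 377 + 1 = 378.

378


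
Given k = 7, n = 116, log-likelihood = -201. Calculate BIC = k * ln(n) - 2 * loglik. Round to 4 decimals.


Compute k*ln(n) = 7*ln(116) = 7*4.753590 = 33.275130.
Then -2*loglik = 402.
BIC = 33.275130 + 402 = 435.275130, which rounds to 435.2751.

435.2751


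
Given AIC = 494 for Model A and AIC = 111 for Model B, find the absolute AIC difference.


Absolute difference = |494 - 111| = 383.
The model with lower AIC (B) is preferred.

383


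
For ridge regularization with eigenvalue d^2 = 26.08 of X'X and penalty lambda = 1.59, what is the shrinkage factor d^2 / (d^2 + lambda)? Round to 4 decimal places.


Compute the denominator: 26.08 + 1.59 = 27.6700.
Shrinkage factor = 26.08 / 27.6700 = 0.9425.

0.9425


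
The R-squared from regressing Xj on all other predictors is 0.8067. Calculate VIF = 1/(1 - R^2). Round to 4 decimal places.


Using VIF = 1/(1 - R^2_j):
1 - 0.8067 = 0.1933.
VIF = 5.1733.

5.1733


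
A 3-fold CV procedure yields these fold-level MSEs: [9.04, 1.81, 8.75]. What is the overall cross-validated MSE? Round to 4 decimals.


Total MSE across folds = 19.6000.
CV-MSE = 19.6000/3 = 6.5333.

6.5333


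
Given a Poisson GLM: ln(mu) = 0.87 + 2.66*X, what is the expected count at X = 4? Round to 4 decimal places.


Compute eta = 0.87 + 2.66 * 4 = 11.5100.
Apply inverse link: mu = e^11.5100 = 99707.8810.

99707.8810


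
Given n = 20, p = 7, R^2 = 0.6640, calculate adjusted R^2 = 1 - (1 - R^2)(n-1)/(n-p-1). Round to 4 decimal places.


Using the formula:
(1 - 0.6640) = 0.3360.
Multiply by 19/12: 0.3360 * 19 = 6.3840, then 6.3840 / 12 = 0.5320.
Adj R^2 = 1 - 0.5320 = 0.4680.

0.4680


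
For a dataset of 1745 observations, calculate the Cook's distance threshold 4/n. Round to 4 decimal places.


Using the rule of thumb:
Threshold = 4 / 1745 = 0.0023.

0.0023


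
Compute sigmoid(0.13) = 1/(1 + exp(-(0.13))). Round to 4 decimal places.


First, exp(-0.1300) = 0.8781.
Then sigma(z) = 1/(1 + 0.8781) = 0.5325.

0.5325


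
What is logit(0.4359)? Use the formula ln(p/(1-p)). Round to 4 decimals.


The odds are p/(1-p) = 0.4359 / 0.5641 = 0.7727.
logit(p) = ln(0.7727) = -0.2578.

-0.2578


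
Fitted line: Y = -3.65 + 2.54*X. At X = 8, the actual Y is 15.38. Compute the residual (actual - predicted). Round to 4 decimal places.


Predicted = -3.65 + 2.54 * 8 = 16.6700.
Residual = 15.38 - 16.6700 = -1.2900.

-1.2900


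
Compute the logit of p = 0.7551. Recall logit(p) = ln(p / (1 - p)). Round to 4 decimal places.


1 - p = 0.2449.
p/(1-p) = 3.0833.
logit = ln(3.0833) = 1.1260.

1.1260


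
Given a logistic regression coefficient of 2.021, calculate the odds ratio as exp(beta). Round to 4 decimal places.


Odds ratio = exp(beta) = exp(2.021).
= 7.5459.

7.5459


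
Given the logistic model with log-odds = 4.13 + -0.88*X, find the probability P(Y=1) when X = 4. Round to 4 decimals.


Linear predictor: z = 4.13 + -0.88 * 4 = 0.6100.
P = 1/(1 + exp(-0.6100)) = 1/(1 + 0.5434) = 0.6479.

0.6479


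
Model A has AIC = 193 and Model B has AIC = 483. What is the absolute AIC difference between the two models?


Absolute difference = |193 - 483| = 290.
The model with lower AIC (A) is preferred.

290


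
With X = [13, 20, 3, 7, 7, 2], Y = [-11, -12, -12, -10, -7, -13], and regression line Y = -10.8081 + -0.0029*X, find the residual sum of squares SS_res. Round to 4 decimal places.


For each point, residual = actual - predicted.
Residuals: [-0.1542, -1.1339, -1.1832, 0.8284, 3.8284, -2.1861].
Sum of squared residuals = 22.8314.

22.8314


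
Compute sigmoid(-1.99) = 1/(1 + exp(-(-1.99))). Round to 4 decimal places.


Compute exp(1.9900) = 7.3155.
Sigmoid = 1 / (1 + 7.3155) = 1 / 8.3155 = 0.1203.

0.1203


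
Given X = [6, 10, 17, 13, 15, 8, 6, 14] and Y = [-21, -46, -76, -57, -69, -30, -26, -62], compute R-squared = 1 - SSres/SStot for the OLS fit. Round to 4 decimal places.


Fit the OLS line: b0 = 6.2032, b1 = -4.9059.
SSres = 36.3944.
SStot = 3041.8750.
R^2 = 1 - 36.3944/3041.8750 = 0.9880.

0.9880


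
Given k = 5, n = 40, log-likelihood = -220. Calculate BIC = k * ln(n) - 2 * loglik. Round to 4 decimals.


k * ln(n) = 5 * ln(40) = 5 * 3.688879 = 18.444395.
-2 * loglik = -2 * (-220) = 440.
BIC = 18.444395 + 440 = 458.444395, which rounds to 458.4444.

458.4444


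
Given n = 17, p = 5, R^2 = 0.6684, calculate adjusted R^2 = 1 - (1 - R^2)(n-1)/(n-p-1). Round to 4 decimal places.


Adjusted R^2 = 1 - (1 - R^2) * (n-1)/(n-p-1).
(1 - R^2) = 0.3316.
(n-1)/(n-p-1) = 16/11.
(1 - R^2) * (n-1) = 0.3316 * 16 = 5.3056.
Divide by (n-p-1): 5.3056 / 11 = 0.4823.
Adj R^2 = 1 - 0.4823 = 0.5177.

0.5177


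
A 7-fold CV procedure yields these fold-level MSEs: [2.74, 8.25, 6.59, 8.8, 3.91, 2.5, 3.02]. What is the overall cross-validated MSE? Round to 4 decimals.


Add all fold MSEs: 35.8100.
Divide by k = 7: 35.8100/7 = 5.1157.

5.1157


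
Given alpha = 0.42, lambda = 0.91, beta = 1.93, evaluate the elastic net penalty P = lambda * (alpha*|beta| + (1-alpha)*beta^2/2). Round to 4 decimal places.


alpha * |beta| = 0.42 * 1.93 = 0.8106.
(1-alpha) * beta^2/2 = 0.58 * 3.7249/2 = 1.0802.
Total = 0.91 * (0.8106 + 1.0802) = 1.7206.

1.7206


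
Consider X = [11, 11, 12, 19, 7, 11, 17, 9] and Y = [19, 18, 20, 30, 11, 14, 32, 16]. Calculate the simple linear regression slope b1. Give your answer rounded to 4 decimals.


Calculate xbar = 12.1250, ybar = 20.0000.
S_xx = 110.8750, S_xy = 196.0000.
Using b1 = S_xy / S_xx = 196.0000 / 110.8750, we get b1 = 1.7678.

1.7678


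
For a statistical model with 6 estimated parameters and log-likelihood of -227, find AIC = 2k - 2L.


AIC = 2k - 2*loglik = 2(6) - 2(-227).
= 12 + 454 = 466.

466


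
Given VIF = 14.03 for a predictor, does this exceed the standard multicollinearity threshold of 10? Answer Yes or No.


The threshold is 10.
VIF = 14.03 is >= 10.
Multicollinearity indication: Yes.

Yes


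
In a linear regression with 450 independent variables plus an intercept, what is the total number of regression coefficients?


Including the intercept, the model has 450 predictor coefficients + 1 intercept.
Total = 451.

451


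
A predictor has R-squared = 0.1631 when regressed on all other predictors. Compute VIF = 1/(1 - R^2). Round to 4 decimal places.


VIF = 1 / (1 - 0.1631).
= 1 / 0.8369 = 1.1949.

1.1949


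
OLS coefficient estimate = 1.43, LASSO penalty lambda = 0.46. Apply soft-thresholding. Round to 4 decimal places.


Check: |1.43| = 1.43 vs lambda = 0.46.
Since |beta| > lambda, coefficient = sign(beta)*(|beta| - lambda) = 0.9700.
Soft-thresholded coefficient = 0.9700.

0.9700


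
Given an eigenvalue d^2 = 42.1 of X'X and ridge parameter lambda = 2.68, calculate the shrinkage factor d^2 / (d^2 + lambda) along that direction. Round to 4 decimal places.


Compute the denominator: 42.1 + 2.68 = 44.7800.
Shrinkage factor = 42.1 / 44.7800 = 0.9402.

0.9402


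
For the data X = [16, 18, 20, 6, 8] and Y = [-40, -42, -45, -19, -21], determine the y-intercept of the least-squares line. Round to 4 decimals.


First find the slope: b1 = -1.9768.
Means: xbar = 13.6000, ybar = -33.4000.
b0 = ybar - b1 * xbar = -33.4000 - -1.9768 * 13.6000 = -6.5155.

-6.5155


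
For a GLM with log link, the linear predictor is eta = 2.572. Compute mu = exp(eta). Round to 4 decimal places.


The inverse log link gives:
mu = exp(2.572) = 13.0920.

13.0920


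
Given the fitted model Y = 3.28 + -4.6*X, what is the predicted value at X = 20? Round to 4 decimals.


Plug X = 20 into Y = 3.28 + -4.6*X:
Y = 3.28 + -92.0000 = -88.7200.

-88.7200


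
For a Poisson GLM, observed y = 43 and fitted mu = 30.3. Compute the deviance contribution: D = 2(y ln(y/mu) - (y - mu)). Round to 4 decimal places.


First: ln(43/30.3) = 0.350052.
Then: 43 * 0.350052 = 15.052236.
y - mu = 43 - 30.3 = 12.7.
D = 2(15.052236 - 12.7) = 4.704472, which rounds to 4.7045.

4.7045


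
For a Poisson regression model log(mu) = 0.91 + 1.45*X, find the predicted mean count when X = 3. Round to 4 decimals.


Compute eta = 0.91 + 1.45 * 3 = 5.2600.
Apply inverse link: mu = e^5.2600 = 192.4815.

192.4815


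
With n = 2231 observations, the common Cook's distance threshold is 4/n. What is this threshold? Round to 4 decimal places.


Using the rule of thumb:
Threshold = 4 / 2231 = 0.0018.

0.0018


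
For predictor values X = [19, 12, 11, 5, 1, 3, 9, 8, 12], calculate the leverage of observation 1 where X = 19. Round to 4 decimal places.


Mean of X: xbar = 8.8889.
SXX = 238.8889.
For X = 19: h = 1/9 + (19 - 8.8889)^2/238.8889 = 0.5391.

0.5391
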